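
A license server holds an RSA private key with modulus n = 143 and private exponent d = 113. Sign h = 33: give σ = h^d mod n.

h^2 ≡ 33^2 = 1089 ≡ 88
h^4 ≡ 88^2 = 7744 ≡ 22
h^8 ≡ 22^2 = 484 ≡ 55
h^16 ≡ 55^2 = 3025 ≡ 22
h^32 ≡ 22^2 = 484 ≡ 55
h^64 ≡ 55^2 = 3025 ≡ 22
113 = 64 + 32 + 16 + 1, so h^113 ≡ 22·55·22·33 ≡ 11 (mod 143)

11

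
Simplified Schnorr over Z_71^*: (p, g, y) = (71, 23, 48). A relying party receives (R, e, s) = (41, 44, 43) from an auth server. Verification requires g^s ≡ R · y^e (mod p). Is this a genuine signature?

g^s mod p:
23^2 = 529 ≡ 32
23^4 ≡ 32^2 = 1024 ≡ 30
23^8 ≡ 30^2 = 900 ≡ 48
23^16 ≡ 48^2 = 2304 ≡ 32
23^32 ≡ 32^2 = 1024 ≡ 30
43 = 32 + 8 + 2 + 1, so 23^43 ≡ 30·48·32·23 ≡ 23 (mod 71)
R · y^e mod p:
48^2 = 2304 ≡ 32
48^4 ≡ 32^2 = 1024 ≡ 30
48^8 ≡ 30^2 = 900 ≡ 48
48^16 ≡ 48^2 = 2304 ≡ 32
48^32 ≡ 32^2 = 1024 ≡ 30
44 = 32 + 8 + 4, so 48^44 ≡ 30·48·30 ≡ 32 (mod 71)
41·32 = 1312 ≡ 34 (mod 71)
23 ≠ 34; the check fails.

forged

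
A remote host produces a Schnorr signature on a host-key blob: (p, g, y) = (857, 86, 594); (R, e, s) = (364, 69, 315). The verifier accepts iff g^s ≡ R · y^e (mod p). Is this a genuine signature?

g^s mod p:
Squares mod 857: 86^1≡86, 86^2≡540, 86^4≡220, 86^8≡408, 86^16≡206, 86^32≡443, 86^64≡853, 86^128≡16, 86^256≡256
315 = 256 + 32 + 16 + 8 + 2 + 1, so 86^315 ≡ 256·443·206·408·540·86 ≡ 400 (mod 857)
R · y^e mod p:
Squares mod 857: 594^1≡594, 594^2≡609, 594^4≡657, 594^8≡578, 594^16≡711, 594^32≡748, 594^64≡740
69 = 64 + 4 + 1, so 594^69 ≡ 740·657·594 ≡ 774 (mod 857)
364·774 = 281736 ≡ 640 (mod 857)
400 ≠ 640; the check fails.

forged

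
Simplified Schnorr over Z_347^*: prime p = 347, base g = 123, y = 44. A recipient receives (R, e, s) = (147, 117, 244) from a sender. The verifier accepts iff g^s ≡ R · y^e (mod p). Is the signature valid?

invalid

g^s mod p:
Squares mod 347: 123^1≡123, 123^2≡208, 123^4≡236, 123^8≡176, 123^16≡93, 123^32≡321, 123^64≡329, 123^128≡324
244 = 128 + 64 + 32 + 16 + 4, so 123^244 ≡ 324·329·321·93·236 ≡ 85 (mod 347)
R · y^e mod p:
Squares mod 347: 44^1≡44, 44^2≡201, 44^4≡149, 44^8≡340, 44^16≡49, 44^32≡319, 44^64≡90
117 = 64 + 32 + 16 + 4 + 1, so 44^117 ≡ 90·319·49·149·44 ≡ 158 (mod 347)
147·158 = 23226 ≡ 324 (mod 347)
85 ≠ 324; the check fails.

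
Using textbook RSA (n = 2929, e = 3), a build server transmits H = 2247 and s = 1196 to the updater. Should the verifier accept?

s^3 mod 2929 = 1358
The recovered value 1358 does not match the digest 2247.

reject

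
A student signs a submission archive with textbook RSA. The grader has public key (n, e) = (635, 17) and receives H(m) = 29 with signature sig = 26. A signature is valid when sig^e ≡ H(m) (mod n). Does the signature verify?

does not verify

Squares mod 635: sig^1≡26, sig^2≡41, sig^4≡411, sig^8≡11, sig^16≡121
17 = 16 + 1, so sig^17 ≡ 121·26 ≡ 606 (mod 635)
606 ≠ 29, so verification fails.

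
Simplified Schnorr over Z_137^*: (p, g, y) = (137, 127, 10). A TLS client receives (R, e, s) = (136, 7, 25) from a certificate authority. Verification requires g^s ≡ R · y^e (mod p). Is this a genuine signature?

forged

g^s mod p:
127^25 mod 137 = 127
R · y^e mod p:
10^7 mod 137 = 96
136·96 = 13056 ≡ 41 (mod 137)
127 ≠ 41; the check fails.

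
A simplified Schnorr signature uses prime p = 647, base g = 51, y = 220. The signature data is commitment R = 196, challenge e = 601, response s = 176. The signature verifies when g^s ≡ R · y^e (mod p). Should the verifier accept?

g^s mod p:
Squares mod 647: 51^1≡51, 51^2≡13, 51^4≡169, 51^8≡93, 51^16≡238, 51^32≡355, 51^64≡507, 51^128≡190
176 = 128 + 32 + 16, so 51^176 ≡ 190·355·238 ≡ 383 (mod 647)
R · y^e mod p:
Squares mod 647: 220^1≡220, 220^2≡522, 220^4≡97, 220^8≡351, 220^16≡271, 220^32≡330, 220^64≡204, 220^128≡208, 220^256≡562, 220^512≡108
601 = 512 + 64 + 16 + 8 + 1, so 220^601 ≡ 108·204·271·351·220 ≡ 474 (mod 647)
196·474 = 92904 ≡ 383 (mod 647)
383 ≡ 383 (mod 647); signature holds.

accept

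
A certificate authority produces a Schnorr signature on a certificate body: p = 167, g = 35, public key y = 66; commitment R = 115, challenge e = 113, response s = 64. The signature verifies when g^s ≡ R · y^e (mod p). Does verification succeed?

g^s mod p:
35^2 = 1225 ≡ 56
35^4 ≡ 56^2 = 3136 ≡ 130
35^8 ≡ 130^2 = 16900 ≡ 33
35^16 ≡ 33^2 = 1089 ≡ 87
35^32 ≡ 87^2 = 7569 ≡ 54
35^64 ≡ 54^2 = 2916 ≡ 77
R · y^e mod p:
66^2 = 4356 ≡ 14
66^4 ≡ 14^2 = 196 ≡ 29
66^8 ≡ 29^2 = 841 ≡ 6
66^16 ≡ 6^2 = 36
66^32 ≡ 36^2 = 1296 ≡ 127
66^64 ≡ 127^2 = 16129 ≡ 97
113 = 64 + 32 + 16 + 1, so 66^113 ≡ 97·127·36·66 ≡ 21 (mod 167)
115·21 = 2415 ≡ 77 (mod 167)
77 ≡ 77 (mod 167); signature holds.

passes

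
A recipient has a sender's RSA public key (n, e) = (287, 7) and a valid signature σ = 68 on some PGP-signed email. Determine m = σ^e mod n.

σ^2 ≡ 68^2 = 4624 ≡ 32
σ^4 ≡ 32^2 = 1024 ≡ 163
7 = 4 + 2 + 1, so σ^7 ≡ 163·32·68 ≡ 243 (mod 287)

243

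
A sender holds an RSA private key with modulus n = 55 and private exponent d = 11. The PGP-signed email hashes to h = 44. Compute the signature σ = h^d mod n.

44

h^2 ≡ 44^2 = 1936 ≡ 11
h^4 ≡ 11^2 = 121 ≡ 11
h^8 ≡ 11^2 = 121 ≡ 11
11 = 8 + 2 + 1, so h^11 ≡ 11·11·44 ≡ 44 (mod 55)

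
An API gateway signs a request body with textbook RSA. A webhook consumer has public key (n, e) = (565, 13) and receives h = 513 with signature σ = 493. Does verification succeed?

Squares mod 565: σ^1≡493, σ^2≡99, σ^4≡196, σ^8≡561
13 = 8 + 4 + 1, so σ^13 ≡ 561·196·493 ≡ 513 (mod 565)
513 = h, so the signature checks out.

passes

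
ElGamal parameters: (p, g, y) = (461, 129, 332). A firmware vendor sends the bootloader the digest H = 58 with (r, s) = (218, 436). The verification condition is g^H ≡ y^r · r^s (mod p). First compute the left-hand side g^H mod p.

Squares mod 461: 129^1≡129, 129^2≡45, 129^4≡181, 129^8≡30, 129^16≡439, 129^32≡23
58 = 32 + 16 + 8 + 2, so 129^58 ≡ 23·439·30·45 ≡ 102 (mod 461)

102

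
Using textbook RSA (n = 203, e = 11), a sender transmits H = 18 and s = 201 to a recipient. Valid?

no

s^2 ≡ 201^2 = 40401 ≡ 4
s^4 ≡ 4^2 = 16
s^8 ≡ 16^2 = 256 ≡ 53
11 = 8 + 2 + 1, so s^11 ≡ 53·4·201 ≡ 185 (mod 203)
The recovered value 185 does not match the digest 18.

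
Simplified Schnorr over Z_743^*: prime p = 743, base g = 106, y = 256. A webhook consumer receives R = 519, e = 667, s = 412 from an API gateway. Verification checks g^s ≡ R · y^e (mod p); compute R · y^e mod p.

583

256^2 = 65536 ≡ 152
256^4 ≡ 152^2 = 23104 ≡ 71
256^8 ≡ 71^2 = 5041 ≡ 583
256^16 ≡ 583^2 = 339889 ≡ 338
256^32 ≡ 338^2 = 114244 ≡ 565
256^64 ≡ 565^2 = 319225 ≡ 478
256^128 ≡ 478^2 = 228484 ≡ 383
256^256 ≡ 383^2 = 146689 ≡ 318
256^512 ≡ 318^2 = 101124 ≡ 76
667 = 512 + 128 + 16 + 8 + 2 + 1, so 256^667 ≡ 76·383·338·583·152·256 ≡ 213 (mod 743)
R · y^e ≡ 519·213 = 110547 ≡ 583 (mod 743)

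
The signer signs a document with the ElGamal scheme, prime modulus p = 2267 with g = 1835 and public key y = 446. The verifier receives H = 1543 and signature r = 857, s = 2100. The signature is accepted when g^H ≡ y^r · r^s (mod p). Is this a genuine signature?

Left side g^H mod p:
Squares mod 2267: 1835^1≡1835, 1835^2≡730, 1835^4≡155, 1835^8≡1355, 1835^16≡2022, 1835^32≡1083, 1835^64≡850, 1835^128≡1594, 1835^256≡1796, 1835^512≡1942, 1835^1024≡1343
1543 = 1024 + 512 + 4 + 2 + 1, so 1835^1543 ≡ 1343·1942·155·730·1835 ≡ 718 (mod 2267)
Right side y^r · r^s mod p:
Squares mod 2267: 446^1≡446, 446^2≡1687, 446^4≡884, 446^8≡1608, 446^16≡1284, 446^32≡547, 446^64≡2232, 446^128≡1225, 446^256≡2138, 446^512≡772
857 = 512 + 256 + 64 + 16 + 8 + 1, so 446^857 ≡ 772·2138·2232·1284·1608·446 ≡ 2243 (mod 2267)
Squares mod 2267: 857^1≡857, 857^2≡2208, 857^4≡1214, 857^8≡246, 857^16≡1574, 857^32≡1912, 857^64≡1340, 857^128≡136, 857^256≡360, 857^512≡381, 857^1024≡73, 857^2048≡795
2100 = 2048 + 32 + 16 + 4, so 857^2100 ≡ 795·1912·1574·1214 ≡ 1625 (mod 2267)
2243·1625 = 3644875 ≡ 1806 (mod 2267)
718 ≠ 1806, so verification fails.

forged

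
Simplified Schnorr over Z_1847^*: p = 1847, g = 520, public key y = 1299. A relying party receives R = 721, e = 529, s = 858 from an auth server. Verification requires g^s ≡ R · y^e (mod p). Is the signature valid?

valid

g^s mod p:
520^2 = 270400 ≡ 738
520^4 ≡ 738^2 = 544644 ≡ 1626
520^8 ≡ 1626^2 = 2643876 ≡ 819
520^16 ≡ 819^2 = 670761 ≡ 300
520^32 ≡ 300^2 = 90000 ≡ 1344
520^64 ≡ 1344^2 = 1806336 ≡ 1817
520^128 ≡ 1817^2 = 3301489 ≡ 900
520^256 ≡ 900^2 = 810000 ≡ 1014
520^512 ≡ 1014^2 = 1028196 ≡ 1264
858 = 512 + 256 + 64 + 16 + 8 + 2, so 520^858 ≡ 1264·1014·1817·300·819·738 ≡ 594 (mod 1847)
R · y^e mod p:
1299^2 = 1687401 ≡ 1090
1299^4 ≡ 1090^2 = 1188100 ≡ 479
1299^8 ≡ 479^2 = 229441 ≡ 413
1299^16 ≡ 413^2 = 170569 ≡ 645
1299^32 ≡ 645^2 = 416025 ≡ 450
1299^64 ≡ 450^2 = 202500 ≡ 1177
1299^128 ≡ 1177^2 = 1385329 ≡ 79
1299^256 ≡ 79^2 = 6241 ≡ 700
1299^512 ≡ 700^2 = 490000 ≡ 545
529 = 512 + 16 + 1, so 1299^529 ≡ 545·645·1299 ≡ 859 (mod 1847)
721·859 = 619339 ≡ 594 (mod 1847)
594 ≡ 594 (mod 1847); signature holds.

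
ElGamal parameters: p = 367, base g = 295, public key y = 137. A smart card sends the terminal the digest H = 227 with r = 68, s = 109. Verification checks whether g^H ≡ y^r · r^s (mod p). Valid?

Left side g^H mod p:
Squares mod 367: 295^1≡295, 295^2≡46, 295^4≡281, 295^8≡56, 295^16≡200, 295^32≡364, 295^64≡9, 295^128≡81
227 = 128 + 64 + 32 + 2 + 1, so 295^227 ≡ 81·9·364·46·295 ≡ 232 (mod 367)
Right side y^r · r^s mod p:
Squares mod 367: 137^1≡137, 137^2≡52, 137^4≡135, 137^8≡242, 137^16≡211, 137^32≡114, 137^64≡151
68 = 64 + 4, so 137^68 ≡ 151·135 ≡ 200 (mod 367)
Squares mod 367: 68^1≡68, 68^2≡220, 68^4≡323, 68^8≡101, 68^16≡292, 68^32≡120, 68^64≡87
109 = 64 + 32 + 8 + 4 + 1, so 68^109 ≡ 87·120·101·323·68 ≡ 192 (mod 367)
200·192 = 38400 ≡ 232 (mod 367)
232 ≡ 232 (mod 367), so the signature is genuine.

yes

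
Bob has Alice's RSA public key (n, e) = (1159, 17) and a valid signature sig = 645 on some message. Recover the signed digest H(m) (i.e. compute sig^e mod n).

189

sig^2 ≡ 645^2 = 416025 ≡ 1103
sig^4 ≡ 1103^2 = 1216609 ≡ 818
sig^8 ≡ 818^2 = 669124 ≡ 381
sig^16 ≡ 381^2 = 145161 ≡ 286
17 = 16 + 1, so sig^17 ≡ 286·645 ≡ 189 (mod 1159)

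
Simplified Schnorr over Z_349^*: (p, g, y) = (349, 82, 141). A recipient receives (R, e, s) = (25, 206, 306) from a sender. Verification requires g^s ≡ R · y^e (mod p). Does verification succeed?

g^s mod p:
82^2 = 6724 ≡ 93
82^4 ≡ 93^2 = 8649 ≡ 273
82^8 ≡ 273^2 = 74529 ≡ 192
82^16 ≡ 192^2 = 36864 ≡ 219
82^32 ≡ 219^2 = 47961 ≡ 148
82^64 ≡ 148^2 = 21904 ≡ 266
82^128 ≡ 266^2 = 70756 ≡ 258
82^256 ≡ 258^2 = 66564 ≡ 254
306 = 256 + 32 + 16 + 2, so 82^306 ≡ 254·148·219·93 ≡ 64 (mod 349)
R · y^e mod p:
141^2 = 19881 ≡ 337
141^4 ≡ 337^2 = 113569 ≡ 144
141^8 ≡ 144^2 = 20736 ≡ 145
141^16 ≡ 145^2 = 21025 ≡ 85
141^32 ≡ 85^2 = 7225 ≡ 245
141^64 ≡ 245^2 = 60025 ≡ 346
141^128 ≡ 346^2 = 119716 ≡ 9
206 = 128 + 64 + 8 + 4 + 2, so 141^206 ≡ 9·346·145·144·337 ≡ 104 (mod 349)
25·104 = 2600 ≡ 157 (mod 349)
64 ≠ 157; the check fails.

fails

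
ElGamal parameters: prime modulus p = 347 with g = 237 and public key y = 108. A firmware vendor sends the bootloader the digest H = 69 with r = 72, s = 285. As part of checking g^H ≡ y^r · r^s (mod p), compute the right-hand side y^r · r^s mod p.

257

108^72 mod 347 = 327
72^285 mod 347 = 178
y^r · r^s ≡ 327·178 = 58206 ≡ 257 (mod 347)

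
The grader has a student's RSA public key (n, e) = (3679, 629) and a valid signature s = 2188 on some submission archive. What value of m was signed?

1388

s^2 ≡ 2188^2 = 4787344 ≡ 965
s^4 ≡ 965^2 = 931225 ≡ 438
s^8 ≡ 438^2 = 191844 ≡ 536
s^16 ≡ 536^2 = 287296 ≡ 334
s^32 ≡ 334^2 = 111556 ≡ 1186
s^64 ≡ 1186^2 = 1406596 ≡ 1218
s^128 ≡ 1218^2 = 1483524 ≡ 887
s^256 ≡ 887^2 = 786769 ≡ 3142
s^512 ≡ 3142^2 = 9872164 ≡ 1407
629 = 512 + 64 + 32 + 16 + 4 + 1, so s^629 ≡ 1407·1218·1186·334·438·2188 ≡ 1388 (mod 3679)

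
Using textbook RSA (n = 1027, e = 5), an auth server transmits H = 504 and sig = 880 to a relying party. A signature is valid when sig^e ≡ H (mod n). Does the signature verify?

does not verify

sig^2 ≡ 880^2 = 774400 ≡ 42
sig^4 ≡ 42^2 = 1764 ≡ 737
5 = 4 + 1, so sig^5 ≡ 737·880 ≡ 523 (mod 1027)
sig^5 mod 1027 = 523, but H = 504.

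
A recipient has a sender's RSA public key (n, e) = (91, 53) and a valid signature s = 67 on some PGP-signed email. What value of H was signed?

58

s^2 ≡ 67^2 = 4489 ≡ 30
s^4 ≡ 30^2 = 900 ≡ 81
s^8 ≡ 81^2 = 6561 ≡ 9
s^16 ≡ 9^2 = 81
s^32 ≡ 81^2 = 6561 ≡ 9
53 = 32 + 16 + 4 + 1, so s^53 ≡ 9·81·81·67 ≡ 58 (mod 91)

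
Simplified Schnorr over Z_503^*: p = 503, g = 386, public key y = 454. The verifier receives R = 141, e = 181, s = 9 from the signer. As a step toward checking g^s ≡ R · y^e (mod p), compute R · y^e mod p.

Squares mod 503: 454^1≡454, 454^2≡389, 454^4≡421, 454^8≡185, 454^16≡21, 454^32≡441, 454^64≡323, 454^128≡208
181 = 128 + 32 + 16 + 4 + 1, so 454^181 ≡ 208·441·21·421·454 ≡ 206 (mod 503)
R · y^e ≡ 141·206 = 29046 ≡ 375 (mod 503)

375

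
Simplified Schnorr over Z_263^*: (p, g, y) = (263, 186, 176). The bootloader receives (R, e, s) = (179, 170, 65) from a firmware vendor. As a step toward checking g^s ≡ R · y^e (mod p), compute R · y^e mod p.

144

Squares mod 263: 176^1≡176, 176^2≡205, 176^4≡208, 176^8≡132, 176^16≡66, 176^32≡148, 176^64≡75, 176^128≡102
170 = 128 + 32 + 8 + 2, so 176^170 ≡ 102·148·132·205 ≡ 111 (mod 263)
R · y^e ≡ 179·111 = 19869 ≡ 144 (mod 263)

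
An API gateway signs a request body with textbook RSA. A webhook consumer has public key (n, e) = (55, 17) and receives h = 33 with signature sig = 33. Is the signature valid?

sig^2 ≡ 33^2 = 1089 ≡ 44
sig^4 ≡ 44^2 = 1936 ≡ 11
sig^8 ≡ 11^2 = 121 ≡ 11
sig^16 ≡ 11^2 = 121 ≡ 11
17 = 16 + 1, so sig^17 ≡ 11·33 ≡ 33 (mod 55)
33 = h, so the signature checks out.

valid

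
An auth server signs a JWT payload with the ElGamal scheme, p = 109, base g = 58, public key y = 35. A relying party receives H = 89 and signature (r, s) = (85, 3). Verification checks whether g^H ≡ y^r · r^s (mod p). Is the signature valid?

valid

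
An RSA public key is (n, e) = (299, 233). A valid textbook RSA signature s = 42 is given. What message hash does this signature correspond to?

191

Squares mod 299: s^1≡42, s^2≡269, s^4≡3, s^8≡9, s^16≡81, s^32≡282, s^64≡289, s^128≡100
233 = 128 + 64 + 32 + 8 + 1, so s^233 ≡ 100·289·282·9·42 ≡ 191 (mod 299)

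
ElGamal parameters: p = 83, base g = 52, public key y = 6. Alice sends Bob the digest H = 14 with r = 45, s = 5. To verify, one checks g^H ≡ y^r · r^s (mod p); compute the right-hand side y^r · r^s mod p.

6^45 mod 83 = 32
45^5 mod 83 = 35
y^r · r^s ≡ 32·35 = 1120 ≡ 41 (mod 83)

41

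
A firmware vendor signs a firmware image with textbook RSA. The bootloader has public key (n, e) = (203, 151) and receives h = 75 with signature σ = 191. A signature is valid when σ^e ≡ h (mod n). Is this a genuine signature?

forged

σ^2 ≡ 191^2 = 36481 ≡ 144
σ^4 ≡ 144^2 = 20736 ≡ 30
σ^8 ≡ 30^2 = 900 ≡ 88
σ^16 ≡ 88^2 = 7744 ≡ 30
σ^32 ≡ 30^2 = 900 ≡ 88
σ^64 ≡ 88^2 = 7744 ≡ 30
σ^128 ≡ 30^2 = 900 ≡ 88
151 = 128 + 16 + 4 + 2 + 1, so σ^151 ≡ 88·30·30·144·191 ≡ 128 (mod 203)
128 ≠ 75, so verification fails.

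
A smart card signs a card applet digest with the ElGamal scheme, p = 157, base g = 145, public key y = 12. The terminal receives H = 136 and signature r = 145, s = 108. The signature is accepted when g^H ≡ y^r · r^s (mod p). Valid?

yes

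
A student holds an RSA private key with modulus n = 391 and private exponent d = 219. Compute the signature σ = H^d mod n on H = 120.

290

H^2 ≡ 120^2 = 14400 ≡ 324
H^4 ≡ 324^2 = 104976 ≡ 188
H^8 ≡ 188^2 = 35344 ≡ 154
H^16 ≡ 154^2 = 23716 ≡ 256
H^32 ≡ 256^2 = 65536 ≡ 239
H^64 ≡ 239^2 = 57121 ≡ 35
H^128 ≡ 35^2 = 1225 ≡ 52
219 = 128 + 64 + 16 + 8 + 2 + 1, so H^219 ≡ 52·35·256·154·324·120 ≡ 290 (mod 391)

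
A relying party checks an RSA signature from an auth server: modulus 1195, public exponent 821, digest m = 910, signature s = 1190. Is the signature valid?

Squares mod 1195: s^1≡1190, s^2≡25, s^4≡625, s^8≡1055, s^16≡480, s^32≡960, s^64≡255, s^128≡495, s^256≡50, s^512≡110
821 = 512 + 256 + 32 + 16 + 4 + 1, so s^821 ≡ 110·50·960·480·625·1190 ≡ 285 (mod 1195)
s^821 mod 1195 = 285, but m = 910.

invalid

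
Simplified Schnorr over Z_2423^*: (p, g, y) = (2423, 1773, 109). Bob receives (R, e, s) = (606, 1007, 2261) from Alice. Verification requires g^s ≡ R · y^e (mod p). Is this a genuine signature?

g^s mod p:
1773^2 = 3143529 ≡ 898
1773^4 ≡ 898^2 = 806404 ≡ 1968
1773^8 ≡ 1968^2 = 3873024 ≡ 1070
1773^16 ≡ 1070^2 = 1144900 ≡ 1244
1773^32 ≡ 1244^2 = 1547536 ≡ 1662
1773^64 ≡ 1662^2 = 2762244 ≡ 24
1773^128 ≡ 24^2 = 576
1773^256 ≡ 576^2 = 331776 ≡ 2248
1773^512 ≡ 2248^2 = 5053504 ≡ 1549
1773^1024 ≡ 1549^2 = 2399401 ≡ 631
1773^2048 ≡ 631^2 = 398161 ≡ 789
2261 = 2048 + 128 + 64 + 16 + 4 + 1, so 1773^2261 ≡ 789·576·24·1244·1968·1773 ≡ 2174 (mod 2423)
R · y^e mod p:
109^2 = 11881 ≡ 2189
109^4 ≡ 2189^2 = 4791721 ≡ 1450
109^8 ≡ 1450^2 = 2102500 ≡ 1759
109^16 ≡ 1759^2 = 3094081 ≡ 2333
109^32 ≡ 2333^2 = 5442889 ≡ 831
109^64 ≡ 831^2 = 690561 ≡ 6
109^128 ≡ 6^2 = 36
109^256 ≡ 36^2 = 1296
109^512 ≡ 1296^2 = 1679616 ≡ 477
1007 = 512 + 256 + 128 + 64 + 32 + 8 + 4 + 2 + 1, so 109^1007 ≡ 477·1296·36·6·831·1759·1450·2189·109 ≡ 926 (mod 2423)
606·926 = 561156 ≡ 1443 (mod 2423)
2174 ≠ 1443; the check fails.

forged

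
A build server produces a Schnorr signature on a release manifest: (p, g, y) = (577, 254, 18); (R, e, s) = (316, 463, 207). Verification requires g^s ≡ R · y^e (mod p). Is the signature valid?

g^s mod p:
254^2 = 64516 ≡ 469
254^4 ≡ 469^2 = 219961 ≡ 124
254^8 ≡ 124^2 = 15376 ≡ 374
254^16 ≡ 374^2 = 139876 ≡ 242
254^32 ≡ 242^2 = 58564 ≡ 287
254^64 ≡ 287^2 = 82369 ≡ 435
254^128 ≡ 435^2 = 189225 ≡ 546
207 = 128 + 64 + 8 + 4 + 2 + 1, so 254^207 ≡ 546·435·374·124·469·254 ≡ 414 (mod 577)
R · y^e mod p:
18^2 = 324
18^4 ≡ 324^2 = 104976 ≡ 539
18^8 ≡ 539^2 = 290521 ≡ 290
18^16 ≡ 290^2 = 84100 ≡ 435
18^32 ≡ 435^2 = 189225 ≡ 546
18^64 ≡ 546^2 = 298116 ≡ 384
18^128 ≡ 384^2 = 147456 ≡ 321
18^256 ≡ 321^2 = 103041 ≡ 335
463 = 256 + 128 + 64 + 8 + 4 + 2 + 1, so 18^463 ≡ 335·321·384·290·539·324·18 ≡ 415 (mod 577)
316·415 = 131140 ≡ 161 (mod 577)
414 ≠ 161; the check fails.

invalid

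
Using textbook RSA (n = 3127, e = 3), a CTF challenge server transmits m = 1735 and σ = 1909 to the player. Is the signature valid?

invalid

Squares mod 3127: σ^1≡1909, σ^2≡1326
3 = 2 + 1, so σ^3 ≡ 1326·1909 ≡ 1591 (mod 3127)
1591 ≠ 1735, so verification fails.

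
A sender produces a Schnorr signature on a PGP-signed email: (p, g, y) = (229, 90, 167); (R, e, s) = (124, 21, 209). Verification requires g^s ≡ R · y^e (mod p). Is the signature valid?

g^s mod p:
Squares mod 229: 90^1≡90, 90^2≡85, 90^4≡126, 90^8≡75, 90^16≡129, 90^32≡153, 90^64≡51, 90^128≡82
209 = 128 + 64 + 16 + 1, so 90^209 ≡ 82·51·129·90 ≡ 211 (mod 229)
R · y^e mod p:
Squares mod 229: 167^1≡167, 167^2≡180, 167^4≡111, 167^8≡184, 167^16≡193
21 = 16 + 4 + 1, so 167^21 ≡ 193·111·167 ≡ 203 (mod 229)
124·203 = 25172 ≡ 211 (mod 229)
211 ≡ 211 (mod 229); signature holds.

valid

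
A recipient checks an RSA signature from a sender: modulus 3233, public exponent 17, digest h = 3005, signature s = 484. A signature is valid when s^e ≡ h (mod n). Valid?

yes

Squares mod 3233: s^1≡484, s^2≡1480, s^4≡1659, s^8≡998, s^16≡240
17 = 16 + 1, so s^17 ≡ 240·484 ≡ 3005 (mod 3233)
Since 3005 equals the digest 3005, verification succeeds.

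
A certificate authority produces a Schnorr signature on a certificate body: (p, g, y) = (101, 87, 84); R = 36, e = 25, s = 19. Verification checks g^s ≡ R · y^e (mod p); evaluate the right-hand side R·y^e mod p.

84^2 = 7056 ≡ 87
84^4 ≡ 87^2 = 7569 ≡ 95
84^8 ≡ 95^2 = 9025 ≡ 36
84^16 ≡ 36^2 = 1296 ≡ 84
25 = 16 + 8 + 1, so 84^25 ≡ 84·36·84 ≡ 1 (mod 101)
R · y^e ≡ 36·1 = 36 ≡ 36 (mod 101)

36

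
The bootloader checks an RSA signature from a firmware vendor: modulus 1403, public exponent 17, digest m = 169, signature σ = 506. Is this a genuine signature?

forged

σ^2 ≡ 506^2 = 256036 ≡ 690
σ^4 ≡ 690^2 = 476100 ≡ 483
σ^8 ≡ 483^2 = 233289 ≡ 391
σ^16 ≡ 391^2 = 152881 ≡ 1357
17 = 16 + 1, so σ^17 ≡ 1357·506 ≡ 575 (mod 1403)
σ^17 mod 1403 = 575, but m = 169.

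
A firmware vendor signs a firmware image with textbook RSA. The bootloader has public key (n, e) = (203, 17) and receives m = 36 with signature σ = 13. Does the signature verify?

does not verify

σ^2 ≡ 13^2 = 169
σ^4 ≡ 169^2 = 28561 ≡ 141
σ^8 ≡ 141^2 = 19881 ≡ 190
σ^16 ≡ 190^2 = 36100 ≡ 169
17 = 16 + 1, so σ^17 ≡ 169·13 ≡ 167 (mod 203)
The recovered value 167 does not match the digest 36.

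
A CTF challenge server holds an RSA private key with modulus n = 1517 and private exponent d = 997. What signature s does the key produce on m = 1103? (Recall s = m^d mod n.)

m^2 ≡ 1103^2 = 1216609 ≡ 1492
m^4 ≡ 1492^2 = 2226064 ≡ 625
m^8 ≡ 625^2 = 390625 ≡ 756
m^16 ≡ 756^2 = 571536 ≡ 1144
m^32 ≡ 1144^2 = 1308736 ≡ 1082
m^64 ≡ 1082^2 = 1170724 ≡ 1117
m^128 ≡ 1117^2 = 1247689 ≡ 715
m^256 ≡ 715^2 = 511225 ≡ 1513
m^512 ≡ 1513^2 = 2289169 ≡ 16
997 = 512 + 256 + 128 + 64 + 32 + 4 + 1, so m^997 ≡ 16·1513·715·1117·1082·625·1103 ≡ 262 (mod 1517)

262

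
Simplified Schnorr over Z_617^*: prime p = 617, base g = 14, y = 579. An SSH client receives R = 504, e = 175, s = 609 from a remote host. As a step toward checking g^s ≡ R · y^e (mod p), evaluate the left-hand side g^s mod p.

15

14^609 mod 617 = 15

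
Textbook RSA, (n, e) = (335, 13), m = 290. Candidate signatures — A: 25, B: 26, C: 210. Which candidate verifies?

Candidate A: Squares mod 335: 25^1≡25, 25^2≡290, 25^4≡15, 25^8≡225; 13 = 8 + 4 + 1, so 25^13 ≡ 225·15·25 ≡ 290 (mod 335)
  → matches m = 290
Candidate B: Squares mod 335: 26^1≡26, 26^2≡6, 26^4≡36, 26^8≡291; 13 = 8 + 4 + 1, so 26^13 ≡ 291·36·26 ≡ 21 (mod 335)
Candidate C: Squares mod 335: 210^1≡210, 210^2≡215, 210^4≡330, 210^8≡25; 13 = 8 + 4 + 1, so 210^13 ≡ 25·330·210 ≡ 215 (mod 335)

A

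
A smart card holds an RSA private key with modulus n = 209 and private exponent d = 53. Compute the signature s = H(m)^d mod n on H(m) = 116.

Squares mod 209: (H(m))^1≡116, (H(m))^2≡80, (H(m))^4≡130, (H(m))^8≡180, (H(m))^16≡5, (H(m))^32≡25
53 = 32 + 16 + 4 + 1, so (H(m))^53 ≡ 25·5·130·116 ≡ 29 (mod 209)

29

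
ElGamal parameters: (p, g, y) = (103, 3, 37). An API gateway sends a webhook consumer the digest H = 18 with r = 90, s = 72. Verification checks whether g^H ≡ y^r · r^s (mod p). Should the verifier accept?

accept

Left side g^H mod p:
3^18 mod 103 = 100
Right side y^r · r^s mod p:
37^90 mod 103 = 72
90^72 mod 103 = 30
72·30 = 2160 ≡ 100 (mod 103)
100 ≡ 100 (mod 103), so the signature is genuine.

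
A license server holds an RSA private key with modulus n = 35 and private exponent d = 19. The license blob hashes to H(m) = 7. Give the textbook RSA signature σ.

Squares mod 35: (H(m))^1≡7, (H(m))^2≡14, (H(m))^4≡21, (H(m))^8≡21, (H(m))^16≡21
19 = 16 + 2 + 1, so (H(m))^19 ≡ 21·14·7 ≡ 28 (mod 35)

28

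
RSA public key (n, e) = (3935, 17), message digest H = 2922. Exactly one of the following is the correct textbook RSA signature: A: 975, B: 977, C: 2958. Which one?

Candidate A: Squares mod 3935: 975^1≡975, 975^2≡2290, 975^4≡2680, 975^8≡1025, 975^16≡3915; 17 = 16 + 1, so 975^17 ≡ 3915·975 ≡ 175 (mod 3935)
Candidate B: Squares mod 3935: 977^1≡977, 977^2≡2259, 977^4≡3321, 977^8≡3171, 977^16≡1316; 17 = 16 + 1, so 977^17 ≡ 1316·977 ≡ 2922 (mod 3935)
  → matches H = 2922
Candidate C: Squares mod 3935: 2958^1≡2958, 2958^2≡2259, 2958^4≡3321, 2958^8≡3171, 2958^16≡1316; 17 = 16 + 1, so 2958^17 ≡ 1316·2958 ≡ 1013 (mod 3935)

B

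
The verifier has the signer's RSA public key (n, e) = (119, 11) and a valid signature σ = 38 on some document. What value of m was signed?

Squares mod 119: σ^1≡38, σ^2≡16, σ^4≡18, σ^8≡86
11 = 8 + 2 + 1, so σ^11 ≡ 86·16·38 ≡ 47 (mod 119)

47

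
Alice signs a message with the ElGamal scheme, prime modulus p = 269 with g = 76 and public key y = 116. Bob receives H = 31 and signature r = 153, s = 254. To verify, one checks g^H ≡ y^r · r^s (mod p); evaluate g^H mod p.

76^2 = 5776 ≡ 127
76^4 ≡ 127^2 = 16129 ≡ 258
76^8 ≡ 258^2 = 66564 ≡ 121
76^16 ≡ 121^2 = 14641 ≡ 115
31 = 16 + 8 + 4 + 2 + 1, so 76^31 ≡ 115·121·258·127·76 ≡ 128 (mod 269)

128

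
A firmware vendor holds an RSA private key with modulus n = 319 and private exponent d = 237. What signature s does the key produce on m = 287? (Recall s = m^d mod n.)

m^2 ≡ 287^2 = 82369 ≡ 67
m^4 ≡ 67^2 = 4489 ≡ 23
m^8 ≡ 23^2 = 529 ≡ 210
m^16 ≡ 210^2 = 44100 ≡ 78
m^32 ≡ 78^2 = 6084 ≡ 23
m^64 ≡ 23^2 = 529 ≡ 210
m^128 ≡ 210^2 = 44100 ≡ 78
237 = 128 + 64 + 32 + 8 + 4 + 1, so m^237 ≡ 78·210·23·210·23·287 ≡ 155 (mod 319)

155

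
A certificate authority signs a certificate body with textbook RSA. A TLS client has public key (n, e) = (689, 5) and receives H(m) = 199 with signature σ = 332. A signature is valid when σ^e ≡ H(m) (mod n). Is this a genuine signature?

forged

Squares mod 689: σ^1≡332, σ^2≡673, σ^4≡256
5 = 4 + 1, so σ^5 ≡ 256·332 ≡ 245 (mod 689)
The recovered value 245 does not match the digest 199.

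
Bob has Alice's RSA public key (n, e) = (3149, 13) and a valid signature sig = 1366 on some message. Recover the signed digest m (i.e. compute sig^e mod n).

2433

sig^2 ≡ 1366^2 = 1865956 ≡ 1748
sig^4 ≡ 1748^2 = 3055504 ≡ 974
sig^8 ≡ 974^2 = 948676 ≡ 827
13 = 8 + 4 + 1, so sig^13 ≡ 827·974·1366 ≡ 2433 (mod 3149)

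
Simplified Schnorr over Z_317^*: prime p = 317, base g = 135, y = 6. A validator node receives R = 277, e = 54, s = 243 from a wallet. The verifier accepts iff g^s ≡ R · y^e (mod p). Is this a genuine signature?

g^s mod p:
135^2 = 18225 ≡ 156
135^4 ≡ 156^2 = 24336 ≡ 244
135^8 ≡ 244^2 = 59536 ≡ 257
135^16 ≡ 257^2 = 66049 ≡ 113
135^32 ≡ 113^2 = 12769 ≡ 89
135^64 ≡ 89^2 = 7921 ≡ 313
135^128 ≡ 313^2 = 97969 ≡ 16
243 = 128 + 64 + 32 + 16 + 2 + 1, so 135^243 ≡ 16·313·89·113·156·135 ≡ 293 (mod 317)
R · y^e mod p:
6^2 = 36
6^4 ≡ 36^2 = 1296 ≡ 28
6^8 ≡ 28^2 = 784 ≡ 150
6^16 ≡ 150^2 = 22500 ≡ 310
6^32 ≡ 310^2 = 96100 ≡ 49
54 = 32 + 16 + 4 + 2, so 6^54 ≡ 49·310·28·36 ≡ 103 (mod 317)
277·103 = 28531 ≡ 1 (mod 317)
293 ≠ 1; the check fails.

forged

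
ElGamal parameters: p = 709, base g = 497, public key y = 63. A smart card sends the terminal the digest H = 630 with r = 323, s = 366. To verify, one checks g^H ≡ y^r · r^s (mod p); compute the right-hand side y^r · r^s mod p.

275

Squares mod 709: 63^1≡63, 63^2≡424, 63^4≡399, 63^8≡385, 63^16≡44, 63^32≡518, 63^64≡322, 63^128≡170, 63^256≡540
323 = 256 + 64 + 2 + 1, so 63^323 ≡ 540·322·424·63 ≡ 163 (mod 709)
Squares mod 709: 323^1≡323, 323^2≡106, 323^4≡601, 323^8≡320, 323^16≡304, 323^32≡246, 323^64≡251, 323^128≡609, 323^256≡74
366 = 256 + 64 + 32 + 8 + 4 + 2, so 323^366 ≡ 74·251·246·320·601·106 ≡ 528 (mod 709)
y^r · r^s ≡ 163·528 = 86064 ≡ 275 (mod 709)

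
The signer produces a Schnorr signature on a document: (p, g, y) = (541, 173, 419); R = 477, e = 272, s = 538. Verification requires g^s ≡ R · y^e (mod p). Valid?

g^s mod p:
Squares mod 541: 173^1≡173, 173^2≡174, 173^4≡521, 173^8≡400, 173^16≡405, 173^32≡102, 173^64≡125, 173^128≡477, 173^256≡309, 173^512≡265
538 = 512 + 16 + 8 + 2, so 173^538 ≡ 265·405·400·174 ≡ 370 (mod 541)
R · y^e mod p:
Squares mod 541: 419^1≡419, 419^2≡277, 419^4≡448, 419^8≡534, 419^16≡49, 419^32≡237, 419^64≡446, 419^128≡369, 419^256≡370
272 = 256 + 16, so 419^272 ≡ 370·49 ≡ 277 (mod 541)
477·277 = 132129 ≡ 125 (mod 541)
370 ≠ 125; the check fails.

no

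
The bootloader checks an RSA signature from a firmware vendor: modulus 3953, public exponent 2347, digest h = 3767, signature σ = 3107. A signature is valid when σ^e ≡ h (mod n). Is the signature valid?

Squares mod 3953: σ^1≡3107, σ^2≡223, σ^4≡2293, σ^8≡359, σ^16≡2385, σ^32≡3811, σ^64≡399, σ^128≡1081, σ^256≡2426, σ^512≡3412, σ^1024≡159, σ^2048≡1563
2347 = 2048 + 256 + 32 + 8 + 2 + 1, so σ^2347 ≡ 1563·2426·3811·359·223·3107 ≡ 3767 (mod 3953)
Since 3767 equals the digest 3767, verification succeeds.

valid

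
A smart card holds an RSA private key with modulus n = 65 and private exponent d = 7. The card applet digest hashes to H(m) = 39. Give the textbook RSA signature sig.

Squares mod 65: (H(m))^1≡39, (H(m))^2≡26, (H(m))^4≡26
7 = 4 + 2 + 1, so (H(m))^7 ≡ 26·26·39 ≡ 39 (mod 65)

39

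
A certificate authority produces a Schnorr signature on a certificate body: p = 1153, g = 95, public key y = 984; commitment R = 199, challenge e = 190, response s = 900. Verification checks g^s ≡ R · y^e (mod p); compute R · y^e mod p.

984^2 = 968256 ≡ 889
984^4 ≡ 889^2 = 790321 ≡ 516
984^8 ≡ 516^2 = 266256 ≡ 1066
984^16 ≡ 1066^2 = 1136356 ≡ 651
984^32 ≡ 651^2 = 423801 ≡ 650
984^64 ≡ 650^2 = 422500 ≡ 502
984^128 ≡ 502^2 = 252004 ≡ 650
190 = 128 + 32 + 16 + 8 + 4 + 2, so 984^190 ≡ 650·650·651·1066·516·889 ≡ 214 (mod 1153)
R · y^e ≡ 199·214 = 42586 ≡ 1078 (mod 1153)

1078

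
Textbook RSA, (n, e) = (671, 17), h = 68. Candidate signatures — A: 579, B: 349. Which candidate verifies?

Candidate A: 579^2 = 335241 ≡ 412; 579^4 ≡ 412^2 = 169744 ≡ 652; 579^8 ≡ 652^2 = 425104 ≡ 361; 579^16 ≡ 361^2 = 130321 ≡ 147; 17 = 16 + 1, so 579^17 ≡ 147·579 ≡ 567 (mod 671)
Candidate B: 349^2 = 121801 ≡ 350; 349^4 ≡ 350^2 = 122500 ≡ 378; 349^8 ≡ 378^2 = 142884 ≡ 632; 349^16 ≡ 632^2 = 399424 ≡ 179; 17 = 16 + 1, so 349^17 ≡ 179·349 ≡ 68 (mod 671)
  → matches h = 68

B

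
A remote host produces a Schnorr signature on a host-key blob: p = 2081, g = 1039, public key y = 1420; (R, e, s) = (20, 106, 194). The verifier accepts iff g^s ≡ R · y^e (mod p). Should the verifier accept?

reject

g^s mod p:
1039^194 mod 2081 = 35
R · y^e mod p:
1420^106 mod 2081 = 1487
20·1487 = 29740 ≡ 606 (mod 2081)
35 ≠ 606; the check fails.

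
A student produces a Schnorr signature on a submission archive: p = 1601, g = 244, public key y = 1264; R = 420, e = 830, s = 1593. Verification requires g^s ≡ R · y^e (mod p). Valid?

no

g^s mod p:
244^2 = 59536 ≡ 299
244^4 ≡ 299^2 = 89401 ≡ 1346
244^8 ≡ 1346^2 = 1811716 ≡ 985
244^16 ≡ 985^2 = 970225 ≡ 19
244^32 ≡ 19^2 = 361
244^64 ≡ 361^2 = 130321 ≡ 640
244^128 ≡ 640^2 = 409600 ≡ 1345
244^256 ≡ 1345^2 = 1809025 ≡ 1496
244^512 ≡ 1496^2 = 2238016 ≡ 1419
244^1024 ≡ 1419^2 = 2013561 ≡ 1104
1593 = 1024 + 512 + 32 + 16 + 8 + 1, so 244^1593 ≡ 1104·1419·361·19·985·244 ≡ 10 (mod 1601)
R · y^e mod p:
1264^2 = 1597696 ≡ 1499
1264^4 ≡ 1499^2 = 2247001 ≡ 798
1264^8 ≡ 798^2 = 636804 ≡ 1207
1264^16 ≡ 1207^2 = 1456849 ≡ 1540
1264^32 ≡ 1540^2 = 2371600 ≡ 519
1264^64 ≡ 519^2 = 269361 ≡ 393
1264^128 ≡ 393^2 = 154449 ≡ 753
1264^256 ≡ 753^2 = 567009 ≡ 255
1264^512 ≡ 255^2 = 65025 ≡ 985
830 = 512 + 256 + 32 + 16 + 8 + 4 + 2, so 1264^830 ≡ 985·255·519·1540·1207·798·1499 ≡ 42 (mod 1601)
420·42 = 17640 ≡ 29 (mod 1601)
10 ≠ 29; the check fails.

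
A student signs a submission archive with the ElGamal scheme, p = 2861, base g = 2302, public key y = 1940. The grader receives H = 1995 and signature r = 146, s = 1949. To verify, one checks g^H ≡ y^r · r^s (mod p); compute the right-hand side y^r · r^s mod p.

1940^2 = 3763600 ≡ 1385
1940^4 ≡ 1385^2 = 1918225 ≡ 1355
1940^8 ≡ 1355^2 = 1836025 ≡ 2124
1940^16 ≡ 2124^2 = 4511376 ≡ 2440
1940^32 ≡ 2440^2 = 5953600 ≡ 2720
1940^64 ≡ 2720^2 = 7398400 ≡ 2715
1940^128 ≡ 2715^2 = 7371225 ≡ 1289
146 = 128 + 16 + 2, so 1940^146 ≡ 1289·2440·1385 ≡ 2440 (mod 2861)
146^2 = 21316 ≡ 1289
146^4 ≡ 1289^2 = 1661521 ≡ 2141
146^8 ≡ 2141^2 = 4583881 ≡ 559
146^16 ≡ 559^2 = 312481 ≡ 632
146^32 ≡ 632^2 = 399424 ≡ 1745
146^64 ≡ 1745^2 = 3045025 ≡ 921
146^128 ≡ 921^2 = 848241 ≡ 1385
146^256 ≡ 1385^2 = 1918225 ≡ 1355
146^512 ≡ 1355^2 = 1836025 ≡ 2124
146^1024 ≡ 2124^2 = 4511376 ≡ 2440
1949 = 1024 + 512 + 256 + 128 + 16 + 8 + 4 + 1, so 146^1949 ≡ 2440·2124·1355·1385·632·559·2141·146 ≡ 1940 (mod 2861)
y^r · r^s ≡ 2440·1940 = 4733600 ≡ 1506 (mod 2861)

1506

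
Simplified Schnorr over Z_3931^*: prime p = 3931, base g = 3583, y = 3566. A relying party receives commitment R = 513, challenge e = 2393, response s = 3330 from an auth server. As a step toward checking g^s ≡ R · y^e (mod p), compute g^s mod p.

3583^2 = 12837889 ≡ 3174
3583^4 ≡ 3174^2 = 10074276 ≡ 3054
3583^8 ≡ 3054^2 = 9326916 ≡ 2584
3583^16 ≡ 2584^2 = 6677056 ≡ 2218
3583^32 ≡ 2218^2 = 4919524 ≡ 1843
3583^64 ≡ 1843^2 = 3396649 ≡ 265
3583^128 ≡ 265^2 = 70225 ≡ 3398
3583^256 ≡ 3398^2 = 11546404 ≡ 1057
3583^512 ≡ 1057^2 = 1117249 ≡ 845
3583^1024 ≡ 845^2 = 714025 ≡ 2514
3583^2048 ≡ 2514^2 = 6320196 ≡ 3079
3330 = 2048 + 1024 + 256 + 2, so 3583^3330 ≡ 3079·2514·1057·3174 ≡ 3415 (mod 3931)

3415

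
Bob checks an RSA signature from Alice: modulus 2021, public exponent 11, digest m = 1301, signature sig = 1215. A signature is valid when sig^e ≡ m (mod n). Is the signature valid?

invalid

sig^2 ≡ 1215^2 = 1476225 ≡ 895
sig^4 ≡ 895^2 = 801025 ≡ 709
sig^8 ≡ 709^2 = 502681 ≡ 1473
11 = 8 + 2 + 1, so sig^11 ≡ 1473·895·1215 ≡ 1139 (mod 2021)
sig^11 mod 2021 = 1139, but m = 1301.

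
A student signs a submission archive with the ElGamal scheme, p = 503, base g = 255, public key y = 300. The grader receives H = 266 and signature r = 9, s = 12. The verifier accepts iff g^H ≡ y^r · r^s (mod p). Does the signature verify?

Left side g^H mod p:
255^2 = 65025 ≡ 138
255^4 ≡ 138^2 = 19044 ≡ 433
255^8 ≡ 433^2 = 187489 ≡ 373
255^16 ≡ 373^2 = 139129 ≡ 301
255^32 ≡ 301^2 = 90601 ≡ 61
255^64 ≡ 61^2 = 3721 ≡ 200
255^128 ≡ 200^2 = 40000 ≡ 263
255^256 ≡ 263^2 = 69169 ≡ 258
266 = 256 + 8 + 2, so 255^266 ≡ 258·373·138 ≡ 86 (mod 503)
Right side y^r · r^s mod p:
300^2 = 90000 ≡ 466
300^4 ≡ 466^2 = 217156 ≡ 363
300^8 ≡ 363^2 = 131769 ≡ 486
9 = 8 + 1, so 300^9 ≡ 486·300 ≡ 433 (mod 503)
9^2 = 81
9^4 ≡ 81^2 = 6561 ≡ 22
9^8 ≡ 22^2 = 484
12 = 8 + 4, so 9^12 ≡ 484·22 ≡ 85 (mod 503)
433·85 = 36805 ≡ 86 (mod 503)
86 ≡ 86 (mod 503), so the signature is genuine.

verifies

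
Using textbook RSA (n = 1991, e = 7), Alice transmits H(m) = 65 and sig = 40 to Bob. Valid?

no

Squares mod 1991: sig^1≡40, sig^2≡1600, sig^4≡1565
7 = 4 + 2 + 1, so sig^7 ≡ 1565·1600·40 ≡ 754 (mod 1991)
The recovered value 754 does not match the digest 65.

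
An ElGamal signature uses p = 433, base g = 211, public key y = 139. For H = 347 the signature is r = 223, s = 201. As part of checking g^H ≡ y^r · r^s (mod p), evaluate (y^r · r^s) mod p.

169

139^2 = 19321 ≡ 269
139^4 ≡ 269^2 = 72361 ≡ 50
139^8 ≡ 50^2 = 2500 ≡ 335
139^16 ≡ 335^2 = 112225 ≡ 78
139^32 ≡ 78^2 = 6084 ≡ 22
139^64 ≡ 22^2 = 484 ≡ 51
139^128 ≡ 51^2 = 2601 ≡ 3
223 = 128 + 64 + 16 + 8 + 4 + 2 + 1, so 139^223 ≡ 3·51·78·335·50·269·139 ≡ 289 (mod 433)
223^2 = 49729 ≡ 367
223^4 ≡ 367^2 = 134689 ≡ 26
223^8 ≡ 26^2 = 676 ≡ 243
223^16 ≡ 243^2 = 59049 ≡ 161
223^32 ≡ 161^2 = 25921 ≡ 374
223^64 ≡ 374^2 = 139876 ≡ 17
223^128 ≡ 17^2 = 289
201 = 128 + 64 + 8 + 1, so 223^201 ≡ 289·17·243·223 ≡ 74 (mod 433)
y^r · r^s ≡ 289·74 = 21386 ≡ 169 (mod 433)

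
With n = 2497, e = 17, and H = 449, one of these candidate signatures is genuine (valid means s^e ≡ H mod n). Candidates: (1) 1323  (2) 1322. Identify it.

Candidate 1: 1323^17 mod 2497 = 449
  → matches H = 449
Candidate 2: 1322^17 mod 2497 = 898

1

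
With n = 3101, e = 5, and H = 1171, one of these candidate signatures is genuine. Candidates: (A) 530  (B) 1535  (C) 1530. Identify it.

C

Candidate A: Squares mod 3101: 530^1≡530, 530^2≡1810, 530^4≡1444; 5 = 4 + 1, so 530^5 ≡ 1444·530 ≡ 2474 (mod 3101)
Candidate B: Squares mod 3101: 1535^1≡1535, 1535^2≡2566, 1535^4≡933; 5 = 4 + 1, so 1535^5 ≡ 933·1535 ≡ 2594 (mod 3101)
Candidate C: Squares mod 3101: 1530^1≡1530, 1530^2≡2746, 1530^4≡1985; 5 = 4 + 1, so 1530^5 ≡ 1985·1530 ≡ 1171 (mod 3101)
  → matches H = 1171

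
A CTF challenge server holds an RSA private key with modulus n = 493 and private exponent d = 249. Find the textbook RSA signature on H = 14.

224

H^249 mod 493 = 224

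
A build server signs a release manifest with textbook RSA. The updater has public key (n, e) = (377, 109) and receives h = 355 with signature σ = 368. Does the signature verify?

verifies

σ^109 mod 377 = 355
Since 355 equals the digest 355, verification succeeds.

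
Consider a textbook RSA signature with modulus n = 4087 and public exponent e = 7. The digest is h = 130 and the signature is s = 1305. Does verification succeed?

Squares mod 4087: s^1≡1305, s^2≡2833, s^4≡3108
7 = 4 + 2 + 1, so s^7 ≡ 3108·2833·1305 ≡ 130 (mod 4087)
s^7 mod 4087 = 130 matches h.

passes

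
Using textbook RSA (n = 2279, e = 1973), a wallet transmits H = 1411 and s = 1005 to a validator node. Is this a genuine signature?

genuine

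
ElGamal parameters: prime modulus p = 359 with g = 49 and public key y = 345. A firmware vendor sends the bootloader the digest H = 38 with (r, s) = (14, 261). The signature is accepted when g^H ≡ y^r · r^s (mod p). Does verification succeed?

Left side g^H mod p:
49^2 = 2401 ≡ 247
49^4 ≡ 247^2 = 61009 ≡ 338
49^8 ≡ 338^2 = 114244 ≡ 82
49^16 ≡ 82^2 = 6724 ≡ 262
49^32 ≡ 262^2 = 68644 ≡ 75
38 = 32 + 4 + 2, so 49^38 ≡ 75·338·247 ≡ 131 (mod 359)
Right side y^r · r^s mod p:
345^2 = 119025 ≡ 196
345^4 ≡ 196^2 = 38416 ≡ 3
345^8 ≡ 3^2 = 9
14 = 8 + 4 + 2, so 345^14 ≡ 9·3·196 ≡ 266 (mod 359)
14^2 = 196
14^4 ≡ 196^2 = 38416 ≡ 3
14^8 ≡ 3^2 = 9
14^16 ≡ 9^2 = 81
14^32 ≡ 81^2 = 6561 ≡ 99
14^64 ≡ 99^2 = 9801 ≡ 108
14^128 ≡ 108^2 = 11664 ≡ 176
14^256 ≡ 176^2 = 30976 ≡ 102
261 = 256 + 4 + 1, so 14^261 ≡ 102·3·14 ≡ 335 (mod 359)
266·335 = 89110 ≡ 78 (mod 359)
131 ≠ 78, so verification fails.

fails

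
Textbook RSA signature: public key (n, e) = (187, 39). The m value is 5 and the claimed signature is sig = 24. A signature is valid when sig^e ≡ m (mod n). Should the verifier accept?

Squares mod 187: sig^1≡24, sig^2≡15, sig^4≡38, sig^8≡135, sig^16≡86, sig^32≡103
39 = 32 + 4 + 2 + 1, so sig^39 ≡ 103·38·15·24 ≡ 182 (mod 187)
The recovered value 182 does not match the digest 5.

reject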